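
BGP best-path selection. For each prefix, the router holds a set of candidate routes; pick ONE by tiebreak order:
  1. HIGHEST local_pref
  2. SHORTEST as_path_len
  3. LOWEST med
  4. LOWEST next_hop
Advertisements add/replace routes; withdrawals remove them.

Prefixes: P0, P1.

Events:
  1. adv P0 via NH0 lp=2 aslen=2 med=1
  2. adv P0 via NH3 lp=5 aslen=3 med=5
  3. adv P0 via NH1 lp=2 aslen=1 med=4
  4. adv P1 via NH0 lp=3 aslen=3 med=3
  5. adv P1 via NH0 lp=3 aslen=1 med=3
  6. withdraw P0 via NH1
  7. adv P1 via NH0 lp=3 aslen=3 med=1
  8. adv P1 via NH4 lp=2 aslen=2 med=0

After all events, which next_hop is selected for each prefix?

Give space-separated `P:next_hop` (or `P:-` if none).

Op 1: best P0=NH0 P1=-
Op 2: best P0=NH3 P1=-
Op 3: best P0=NH3 P1=-
Op 4: best P0=NH3 P1=NH0
Op 5: best P0=NH3 P1=NH0
Op 6: best P0=NH3 P1=NH0
Op 7: best P0=NH3 P1=NH0
Op 8: best P0=NH3 P1=NH0

Answer: P0:NH3 P1:NH0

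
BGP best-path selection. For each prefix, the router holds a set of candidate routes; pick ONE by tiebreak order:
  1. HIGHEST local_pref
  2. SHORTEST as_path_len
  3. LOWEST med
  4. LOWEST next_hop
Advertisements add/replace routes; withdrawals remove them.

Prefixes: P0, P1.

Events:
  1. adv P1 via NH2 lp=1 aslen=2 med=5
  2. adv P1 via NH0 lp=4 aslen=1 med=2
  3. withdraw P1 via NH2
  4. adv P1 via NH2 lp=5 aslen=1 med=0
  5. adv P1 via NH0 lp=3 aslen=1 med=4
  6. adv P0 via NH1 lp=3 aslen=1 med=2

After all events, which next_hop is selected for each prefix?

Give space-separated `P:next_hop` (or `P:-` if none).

Op 1: best P0=- P1=NH2
Op 2: best P0=- P1=NH0
Op 3: best P0=- P1=NH0
Op 4: best P0=- P1=NH2
Op 5: best P0=- P1=NH2
Op 6: best P0=NH1 P1=NH2

Answer: P0:NH1 P1:NH2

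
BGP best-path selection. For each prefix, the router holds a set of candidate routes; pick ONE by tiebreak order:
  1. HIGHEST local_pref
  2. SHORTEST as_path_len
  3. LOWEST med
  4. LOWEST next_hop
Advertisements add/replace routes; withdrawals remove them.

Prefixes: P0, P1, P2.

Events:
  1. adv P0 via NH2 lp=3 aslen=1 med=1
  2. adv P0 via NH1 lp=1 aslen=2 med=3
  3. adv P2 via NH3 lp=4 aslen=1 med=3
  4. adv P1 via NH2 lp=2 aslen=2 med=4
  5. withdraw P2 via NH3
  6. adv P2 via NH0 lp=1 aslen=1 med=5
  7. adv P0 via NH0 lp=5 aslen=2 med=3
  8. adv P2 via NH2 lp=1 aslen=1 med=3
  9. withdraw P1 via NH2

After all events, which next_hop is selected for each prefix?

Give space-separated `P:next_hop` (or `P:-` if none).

Answer: P0:NH0 P1:- P2:NH2

Derivation:
Op 1: best P0=NH2 P1=- P2=-
Op 2: best P0=NH2 P1=- P2=-
Op 3: best P0=NH2 P1=- P2=NH3
Op 4: best P0=NH2 P1=NH2 P2=NH3
Op 5: best P0=NH2 P1=NH2 P2=-
Op 6: best P0=NH2 P1=NH2 P2=NH0
Op 7: best P0=NH0 P1=NH2 P2=NH0
Op 8: best P0=NH0 P1=NH2 P2=NH2
Op 9: best P0=NH0 P1=- P2=NH2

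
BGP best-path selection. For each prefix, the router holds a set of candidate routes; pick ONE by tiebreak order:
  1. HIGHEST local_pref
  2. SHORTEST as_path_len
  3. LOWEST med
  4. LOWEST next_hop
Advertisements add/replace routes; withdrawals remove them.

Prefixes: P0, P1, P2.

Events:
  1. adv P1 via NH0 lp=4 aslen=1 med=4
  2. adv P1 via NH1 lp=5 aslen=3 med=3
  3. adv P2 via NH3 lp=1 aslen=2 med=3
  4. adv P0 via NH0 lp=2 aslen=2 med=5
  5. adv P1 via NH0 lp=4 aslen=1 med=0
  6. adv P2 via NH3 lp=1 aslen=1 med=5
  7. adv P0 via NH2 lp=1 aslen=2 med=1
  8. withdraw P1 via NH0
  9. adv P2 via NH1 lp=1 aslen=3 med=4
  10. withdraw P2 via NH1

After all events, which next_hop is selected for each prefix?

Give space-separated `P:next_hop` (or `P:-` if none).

Answer: P0:NH0 P1:NH1 P2:NH3

Derivation:
Op 1: best P0=- P1=NH0 P2=-
Op 2: best P0=- P1=NH1 P2=-
Op 3: best P0=- P1=NH1 P2=NH3
Op 4: best P0=NH0 P1=NH1 P2=NH3
Op 5: best P0=NH0 P1=NH1 P2=NH3
Op 6: best P0=NH0 P1=NH1 P2=NH3
Op 7: best P0=NH0 P1=NH1 P2=NH3
Op 8: best P0=NH0 P1=NH1 P2=NH3
Op 9: best P0=NH0 P1=NH1 P2=NH3
Op 10: best P0=NH0 P1=NH1 P2=NH3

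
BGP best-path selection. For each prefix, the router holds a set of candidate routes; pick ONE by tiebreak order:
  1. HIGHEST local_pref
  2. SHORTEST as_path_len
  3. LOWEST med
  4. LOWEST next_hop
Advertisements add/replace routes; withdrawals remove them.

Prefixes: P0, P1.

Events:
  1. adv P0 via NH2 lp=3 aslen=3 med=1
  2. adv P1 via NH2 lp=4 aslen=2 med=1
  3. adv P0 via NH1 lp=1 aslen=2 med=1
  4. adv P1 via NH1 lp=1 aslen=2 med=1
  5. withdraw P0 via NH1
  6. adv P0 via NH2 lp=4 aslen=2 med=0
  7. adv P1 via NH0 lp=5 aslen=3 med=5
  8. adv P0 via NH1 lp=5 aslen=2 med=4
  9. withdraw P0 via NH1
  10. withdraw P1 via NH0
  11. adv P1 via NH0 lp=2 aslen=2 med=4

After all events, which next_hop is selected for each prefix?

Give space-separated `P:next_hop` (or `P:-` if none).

Op 1: best P0=NH2 P1=-
Op 2: best P0=NH2 P1=NH2
Op 3: best P0=NH2 P1=NH2
Op 4: best P0=NH2 P1=NH2
Op 5: best P0=NH2 P1=NH2
Op 6: best P0=NH2 P1=NH2
Op 7: best P0=NH2 P1=NH0
Op 8: best P0=NH1 P1=NH0
Op 9: best P0=NH2 P1=NH0
Op 10: best P0=NH2 P1=NH2
Op 11: best P0=NH2 P1=NH2

Answer: P0:NH2 P1:NH2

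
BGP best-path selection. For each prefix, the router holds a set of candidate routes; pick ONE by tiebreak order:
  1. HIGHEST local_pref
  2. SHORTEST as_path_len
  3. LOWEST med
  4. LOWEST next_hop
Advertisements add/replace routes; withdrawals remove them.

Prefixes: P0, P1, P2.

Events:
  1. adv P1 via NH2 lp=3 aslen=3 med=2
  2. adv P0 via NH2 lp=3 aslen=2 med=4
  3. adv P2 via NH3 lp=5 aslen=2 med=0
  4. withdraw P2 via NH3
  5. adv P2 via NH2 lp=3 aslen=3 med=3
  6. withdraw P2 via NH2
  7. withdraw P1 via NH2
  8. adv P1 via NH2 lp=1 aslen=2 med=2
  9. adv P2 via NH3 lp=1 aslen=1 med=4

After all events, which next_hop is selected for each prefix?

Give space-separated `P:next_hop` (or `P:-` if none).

Op 1: best P0=- P1=NH2 P2=-
Op 2: best P0=NH2 P1=NH2 P2=-
Op 3: best P0=NH2 P1=NH2 P2=NH3
Op 4: best P0=NH2 P1=NH2 P2=-
Op 5: best P0=NH2 P1=NH2 P2=NH2
Op 6: best P0=NH2 P1=NH2 P2=-
Op 7: best P0=NH2 P1=- P2=-
Op 8: best P0=NH2 P1=NH2 P2=-
Op 9: best P0=NH2 P1=NH2 P2=NH3

Answer: P0:NH2 P1:NH2 P2:NH3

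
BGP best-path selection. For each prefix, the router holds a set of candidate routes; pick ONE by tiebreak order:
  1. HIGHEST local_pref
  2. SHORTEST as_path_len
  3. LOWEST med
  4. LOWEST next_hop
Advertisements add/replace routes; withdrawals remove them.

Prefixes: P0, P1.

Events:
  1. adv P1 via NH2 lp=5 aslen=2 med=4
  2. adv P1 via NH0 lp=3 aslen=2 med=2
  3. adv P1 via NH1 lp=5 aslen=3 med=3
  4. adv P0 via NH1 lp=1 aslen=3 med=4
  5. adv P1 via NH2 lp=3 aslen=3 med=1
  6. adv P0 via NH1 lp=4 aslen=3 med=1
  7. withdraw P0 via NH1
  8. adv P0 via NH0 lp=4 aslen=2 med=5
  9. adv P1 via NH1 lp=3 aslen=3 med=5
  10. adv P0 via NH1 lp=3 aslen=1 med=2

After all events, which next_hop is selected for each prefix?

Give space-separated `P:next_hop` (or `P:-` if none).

Op 1: best P0=- P1=NH2
Op 2: best P0=- P1=NH2
Op 3: best P0=- P1=NH2
Op 4: best P0=NH1 P1=NH2
Op 5: best P0=NH1 P1=NH1
Op 6: best P0=NH1 P1=NH1
Op 7: best P0=- P1=NH1
Op 8: best P0=NH0 P1=NH1
Op 9: best P0=NH0 P1=NH0
Op 10: best P0=NH0 P1=NH0

Answer: P0:NH0 P1:NH0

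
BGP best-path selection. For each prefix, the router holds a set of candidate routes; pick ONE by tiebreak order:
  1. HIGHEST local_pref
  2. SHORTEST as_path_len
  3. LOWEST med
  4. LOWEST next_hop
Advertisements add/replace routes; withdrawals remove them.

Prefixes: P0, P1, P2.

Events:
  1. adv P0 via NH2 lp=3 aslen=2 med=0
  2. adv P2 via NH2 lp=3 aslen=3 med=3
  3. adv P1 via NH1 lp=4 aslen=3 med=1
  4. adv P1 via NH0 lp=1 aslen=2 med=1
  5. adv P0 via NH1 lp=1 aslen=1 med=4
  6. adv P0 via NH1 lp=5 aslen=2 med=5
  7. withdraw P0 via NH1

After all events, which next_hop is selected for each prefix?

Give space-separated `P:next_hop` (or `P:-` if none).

Op 1: best P0=NH2 P1=- P2=-
Op 2: best P0=NH2 P1=- P2=NH2
Op 3: best P0=NH2 P1=NH1 P2=NH2
Op 4: best P0=NH2 P1=NH1 P2=NH2
Op 5: best P0=NH2 P1=NH1 P2=NH2
Op 6: best P0=NH1 P1=NH1 P2=NH2
Op 7: best P0=NH2 P1=NH1 P2=NH2

Answer: P0:NH2 P1:NH1 P2:NH2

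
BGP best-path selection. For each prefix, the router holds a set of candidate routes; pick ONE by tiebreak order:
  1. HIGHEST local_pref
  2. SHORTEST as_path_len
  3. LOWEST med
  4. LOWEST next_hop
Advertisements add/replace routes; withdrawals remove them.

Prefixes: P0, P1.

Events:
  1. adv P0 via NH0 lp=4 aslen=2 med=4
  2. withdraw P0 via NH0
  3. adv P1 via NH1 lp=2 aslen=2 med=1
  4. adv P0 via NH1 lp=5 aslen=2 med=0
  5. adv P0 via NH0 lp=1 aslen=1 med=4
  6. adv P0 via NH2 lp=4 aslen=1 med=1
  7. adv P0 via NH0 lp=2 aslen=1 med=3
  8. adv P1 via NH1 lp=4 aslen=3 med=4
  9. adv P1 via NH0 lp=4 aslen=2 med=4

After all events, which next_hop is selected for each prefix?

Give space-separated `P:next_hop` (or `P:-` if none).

Answer: P0:NH1 P1:NH0

Derivation:
Op 1: best P0=NH0 P1=-
Op 2: best P0=- P1=-
Op 3: best P0=- P1=NH1
Op 4: best P0=NH1 P1=NH1
Op 5: best P0=NH1 P1=NH1
Op 6: best P0=NH1 P1=NH1
Op 7: best P0=NH1 P1=NH1
Op 8: best P0=NH1 P1=NH1
Op 9: best P0=NH1 P1=NH0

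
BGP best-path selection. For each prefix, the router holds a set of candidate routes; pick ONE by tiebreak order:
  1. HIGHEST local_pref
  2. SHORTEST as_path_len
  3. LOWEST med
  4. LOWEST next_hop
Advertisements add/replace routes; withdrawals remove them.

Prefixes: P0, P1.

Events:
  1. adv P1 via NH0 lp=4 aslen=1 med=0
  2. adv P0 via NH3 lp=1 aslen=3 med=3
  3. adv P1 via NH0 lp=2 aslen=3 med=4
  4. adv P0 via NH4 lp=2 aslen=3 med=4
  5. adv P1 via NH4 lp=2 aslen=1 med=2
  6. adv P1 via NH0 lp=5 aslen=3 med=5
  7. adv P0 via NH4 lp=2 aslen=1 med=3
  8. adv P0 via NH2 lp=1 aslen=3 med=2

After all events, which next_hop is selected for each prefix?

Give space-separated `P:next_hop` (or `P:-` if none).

Op 1: best P0=- P1=NH0
Op 2: best P0=NH3 P1=NH0
Op 3: best P0=NH3 P1=NH0
Op 4: best P0=NH4 P1=NH0
Op 5: best P0=NH4 P1=NH4
Op 6: best P0=NH4 P1=NH0
Op 7: best P0=NH4 P1=NH0
Op 8: best P0=NH4 P1=NH0

Answer: P0:NH4 P1:NH0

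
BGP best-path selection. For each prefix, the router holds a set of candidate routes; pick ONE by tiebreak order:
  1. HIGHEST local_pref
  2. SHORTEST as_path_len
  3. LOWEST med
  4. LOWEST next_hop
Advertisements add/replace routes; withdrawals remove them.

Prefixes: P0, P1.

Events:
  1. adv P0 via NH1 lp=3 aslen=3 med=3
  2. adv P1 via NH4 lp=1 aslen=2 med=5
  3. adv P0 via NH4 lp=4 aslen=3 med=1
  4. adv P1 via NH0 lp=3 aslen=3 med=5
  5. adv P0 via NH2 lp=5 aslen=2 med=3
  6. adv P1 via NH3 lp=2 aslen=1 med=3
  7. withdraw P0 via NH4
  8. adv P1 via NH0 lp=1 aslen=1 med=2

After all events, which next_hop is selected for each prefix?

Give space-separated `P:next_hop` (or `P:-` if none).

Answer: P0:NH2 P1:NH3

Derivation:
Op 1: best P0=NH1 P1=-
Op 2: best P0=NH1 P1=NH4
Op 3: best P0=NH4 P1=NH4
Op 4: best P0=NH4 P1=NH0
Op 5: best P0=NH2 P1=NH0
Op 6: best P0=NH2 P1=NH0
Op 7: best P0=NH2 P1=NH0
Op 8: best P0=NH2 P1=NH3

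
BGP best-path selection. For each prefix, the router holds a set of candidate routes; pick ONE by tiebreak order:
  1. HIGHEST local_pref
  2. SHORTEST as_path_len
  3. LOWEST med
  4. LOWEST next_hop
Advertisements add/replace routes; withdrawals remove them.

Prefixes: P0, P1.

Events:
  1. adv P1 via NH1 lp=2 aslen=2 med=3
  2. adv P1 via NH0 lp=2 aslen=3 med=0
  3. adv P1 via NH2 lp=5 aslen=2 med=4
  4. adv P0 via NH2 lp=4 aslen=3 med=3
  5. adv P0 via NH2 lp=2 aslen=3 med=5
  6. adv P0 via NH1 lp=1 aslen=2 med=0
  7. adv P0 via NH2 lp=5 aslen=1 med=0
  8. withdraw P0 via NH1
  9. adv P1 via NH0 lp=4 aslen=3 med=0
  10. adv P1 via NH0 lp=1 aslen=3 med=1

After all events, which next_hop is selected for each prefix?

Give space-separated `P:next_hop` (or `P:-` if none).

Op 1: best P0=- P1=NH1
Op 2: best P0=- P1=NH1
Op 3: best P0=- P1=NH2
Op 4: best P0=NH2 P1=NH2
Op 5: best P0=NH2 P1=NH2
Op 6: best P0=NH2 P1=NH2
Op 7: best P0=NH2 P1=NH2
Op 8: best P0=NH2 P1=NH2
Op 9: best P0=NH2 P1=NH2
Op 10: best P0=NH2 P1=NH2

Answer: P0:NH2 P1:NH2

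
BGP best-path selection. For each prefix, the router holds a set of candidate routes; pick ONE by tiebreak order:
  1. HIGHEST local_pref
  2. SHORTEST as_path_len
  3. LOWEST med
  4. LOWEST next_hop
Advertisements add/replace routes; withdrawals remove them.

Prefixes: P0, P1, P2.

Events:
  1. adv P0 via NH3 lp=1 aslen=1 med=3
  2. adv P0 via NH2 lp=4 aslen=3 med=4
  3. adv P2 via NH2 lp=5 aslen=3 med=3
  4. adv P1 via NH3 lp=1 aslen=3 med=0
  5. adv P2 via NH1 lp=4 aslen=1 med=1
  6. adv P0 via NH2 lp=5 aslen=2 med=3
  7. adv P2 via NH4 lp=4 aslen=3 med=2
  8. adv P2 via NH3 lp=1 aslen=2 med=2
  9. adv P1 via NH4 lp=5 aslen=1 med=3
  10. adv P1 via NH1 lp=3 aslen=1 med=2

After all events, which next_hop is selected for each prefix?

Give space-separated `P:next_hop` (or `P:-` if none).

Op 1: best P0=NH3 P1=- P2=-
Op 2: best P0=NH2 P1=- P2=-
Op 3: best P0=NH2 P1=- P2=NH2
Op 4: best P0=NH2 P1=NH3 P2=NH2
Op 5: best P0=NH2 P1=NH3 P2=NH2
Op 6: best P0=NH2 P1=NH3 P2=NH2
Op 7: best P0=NH2 P1=NH3 P2=NH2
Op 8: best P0=NH2 P1=NH3 P2=NH2
Op 9: best P0=NH2 P1=NH4 P2=NH2
Op 10: best P0=NH2 P1=NH4 P2=NH2

Answer: P0:NH2 P1:NH4 P2:NH2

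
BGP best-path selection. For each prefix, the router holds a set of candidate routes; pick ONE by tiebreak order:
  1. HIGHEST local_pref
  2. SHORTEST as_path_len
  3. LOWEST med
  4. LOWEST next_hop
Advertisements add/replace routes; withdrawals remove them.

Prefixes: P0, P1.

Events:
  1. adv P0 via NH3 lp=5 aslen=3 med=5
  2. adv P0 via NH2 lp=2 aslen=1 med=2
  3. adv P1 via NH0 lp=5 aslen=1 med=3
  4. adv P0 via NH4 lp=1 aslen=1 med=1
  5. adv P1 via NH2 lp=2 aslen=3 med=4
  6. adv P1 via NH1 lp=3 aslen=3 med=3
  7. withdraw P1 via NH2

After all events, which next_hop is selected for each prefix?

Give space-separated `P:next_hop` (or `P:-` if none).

Op 1: best P0=NH3 P1=-
Op 2: best P0=NH3 P1=-
Op 3: best P0=NH3 P1=NH0
Op 4: best P0=NH3 P1=NH0
Op 5: best P0=NH3 P1=NH0
Op 6: best P0=NH3 P1=NH0
Op 7: best P0=NH3 P1=NH0

Answer: P0:NH3 P1:NH0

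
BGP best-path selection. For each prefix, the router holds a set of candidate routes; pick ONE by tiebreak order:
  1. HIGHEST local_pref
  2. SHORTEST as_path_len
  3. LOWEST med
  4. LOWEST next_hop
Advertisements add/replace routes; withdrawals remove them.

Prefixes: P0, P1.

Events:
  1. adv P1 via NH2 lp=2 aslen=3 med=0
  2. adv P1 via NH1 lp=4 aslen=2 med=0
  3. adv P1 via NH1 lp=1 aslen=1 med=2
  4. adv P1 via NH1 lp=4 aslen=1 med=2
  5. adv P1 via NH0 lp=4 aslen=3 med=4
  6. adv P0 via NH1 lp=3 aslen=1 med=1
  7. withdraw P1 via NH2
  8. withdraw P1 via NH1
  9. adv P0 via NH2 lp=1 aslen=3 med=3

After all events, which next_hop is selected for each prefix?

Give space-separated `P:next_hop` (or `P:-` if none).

Op 1: best P0=- P1=NH2
Op 2: best P0=- P1=NH1
Op 3: best P0=- P1=NH2
Op 4: best P0=- P1=NH1
Op 5: best P0=- P1=NH1
Op 6: best P0=NH1 P1=NH1
Op 7: best P0=NH1 P1=NH1
Op 8: best P0=NH1 P1=NH0
Op 9: best P0=NH1 P1=NH0

Answer: P0:NH1 P1:NH0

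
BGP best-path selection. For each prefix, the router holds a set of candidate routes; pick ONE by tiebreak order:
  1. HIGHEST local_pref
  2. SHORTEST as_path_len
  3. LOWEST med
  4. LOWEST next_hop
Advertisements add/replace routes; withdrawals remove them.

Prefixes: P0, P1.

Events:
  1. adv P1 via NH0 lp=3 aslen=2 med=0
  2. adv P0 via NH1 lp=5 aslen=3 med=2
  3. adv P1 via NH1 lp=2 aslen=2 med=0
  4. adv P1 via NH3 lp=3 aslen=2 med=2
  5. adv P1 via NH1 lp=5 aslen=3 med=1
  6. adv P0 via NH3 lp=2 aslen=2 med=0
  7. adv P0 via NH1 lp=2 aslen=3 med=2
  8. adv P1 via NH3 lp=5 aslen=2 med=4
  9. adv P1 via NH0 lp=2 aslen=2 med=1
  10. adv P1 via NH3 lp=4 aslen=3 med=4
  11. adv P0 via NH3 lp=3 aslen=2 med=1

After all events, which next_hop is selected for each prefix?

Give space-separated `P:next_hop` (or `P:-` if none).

Answer: P0:NH3 P1:NH1

Derivation:
Op 1: best P0=- P1=NH0
Op 2: best P0=NH1 P1=NH0
Op 3: best P0=NH1 P1=NH0
Op 4: best P0=NH1 P1=NH0
Op 5: best P0=NH1 P1=NH1
Op 6: best P0=NH1 P1=NH1
Op 7: best P0=NH3 P1=NH1
Op 8: best P0=NH3 P1=NH3
Op 9: best P0=NH3 P1=NH3
Op 10: best P0=NH3 P1=NH1
Op 11: best P0=NH3 P1=NH1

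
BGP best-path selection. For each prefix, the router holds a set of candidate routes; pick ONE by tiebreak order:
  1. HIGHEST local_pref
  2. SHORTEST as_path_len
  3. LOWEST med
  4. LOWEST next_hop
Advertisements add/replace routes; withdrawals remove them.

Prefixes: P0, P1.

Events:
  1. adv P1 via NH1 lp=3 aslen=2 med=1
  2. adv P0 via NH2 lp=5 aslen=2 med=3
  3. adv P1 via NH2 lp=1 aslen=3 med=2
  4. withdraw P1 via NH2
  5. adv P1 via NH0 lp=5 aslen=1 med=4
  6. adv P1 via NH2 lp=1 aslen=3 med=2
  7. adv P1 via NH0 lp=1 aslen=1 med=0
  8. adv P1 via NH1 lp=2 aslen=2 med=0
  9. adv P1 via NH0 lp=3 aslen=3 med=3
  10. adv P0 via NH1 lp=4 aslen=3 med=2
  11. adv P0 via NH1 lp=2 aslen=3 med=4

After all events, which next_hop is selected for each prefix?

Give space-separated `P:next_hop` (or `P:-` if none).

Answer: P0:NH2 P1:NH0

Derivation:
Op 1: best P0=- P1=NH1
Op 2: best P0=NH2 P1=NH1
Op 3: best P0=NH2 P1=NH1
Op 4: best P0=NH2 P1=NH1
Op 5: best P0=NH2 P1=NH0
Op 6: best P0=NH2 P1=NH0
Op 7: best P0=NH2 P1=NH1
Op 8: best P0=NH2 P1=NH1
Op 9: best P0=NH2 P1=NH0
Op 10: best P0=NH2 P1=NH0
Op 11: best P0=NH2 P1=NH0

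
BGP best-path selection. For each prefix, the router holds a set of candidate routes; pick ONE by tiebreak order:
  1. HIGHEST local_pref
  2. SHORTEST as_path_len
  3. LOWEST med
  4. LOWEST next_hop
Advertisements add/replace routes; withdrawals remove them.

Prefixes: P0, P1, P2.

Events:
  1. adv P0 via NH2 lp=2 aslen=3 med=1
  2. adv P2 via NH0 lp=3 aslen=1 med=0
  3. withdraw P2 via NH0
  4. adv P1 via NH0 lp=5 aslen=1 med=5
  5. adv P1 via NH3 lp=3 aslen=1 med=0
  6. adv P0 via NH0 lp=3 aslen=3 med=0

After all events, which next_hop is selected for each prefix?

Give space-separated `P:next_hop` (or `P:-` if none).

Answer: P0:NH0 P1:NH0 P2:-

Derivation:
Op 1: best P0=NH2 P1=- P2=-
Op 2: best P0=NH2 P1=- P2=NH0
Op 3: best P0=NH2 P1=- P2=-
Op 4: best P0=NH2 P1=NH0 P2=-
Op 5: best P0=NH2 P1=NH0 P2=-
Op 6: best P0=NH0 P1=NH0 P2=-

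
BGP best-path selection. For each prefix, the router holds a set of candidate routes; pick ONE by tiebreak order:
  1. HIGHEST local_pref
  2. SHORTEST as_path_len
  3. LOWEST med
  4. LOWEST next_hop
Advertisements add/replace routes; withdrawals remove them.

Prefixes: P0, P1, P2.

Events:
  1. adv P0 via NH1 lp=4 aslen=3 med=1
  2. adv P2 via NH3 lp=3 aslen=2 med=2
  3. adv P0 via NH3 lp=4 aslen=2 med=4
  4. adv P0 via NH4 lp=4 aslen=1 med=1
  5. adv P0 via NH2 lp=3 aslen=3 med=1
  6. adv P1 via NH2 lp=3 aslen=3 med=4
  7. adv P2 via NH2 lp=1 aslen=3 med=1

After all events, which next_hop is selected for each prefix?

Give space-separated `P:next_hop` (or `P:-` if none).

Op 1: best P0=NH1 P1=- P2=-
Op 2: best P0=NH1 P1=- P2=NH3
Op 3: best P0=NH3 P1=- P2=NH3
Op 4: best P0=NH4 P1=- P2=NH3
Op 5: best P0=NH4 P1=- P2=NH3
Op 6: best P0=NH4 P1=NH2 P2=NH3
Op 7: best P0=NH4 P1=NH2 P2=NH3

Answer: P0:NH4 P1:NH2 P2:NH3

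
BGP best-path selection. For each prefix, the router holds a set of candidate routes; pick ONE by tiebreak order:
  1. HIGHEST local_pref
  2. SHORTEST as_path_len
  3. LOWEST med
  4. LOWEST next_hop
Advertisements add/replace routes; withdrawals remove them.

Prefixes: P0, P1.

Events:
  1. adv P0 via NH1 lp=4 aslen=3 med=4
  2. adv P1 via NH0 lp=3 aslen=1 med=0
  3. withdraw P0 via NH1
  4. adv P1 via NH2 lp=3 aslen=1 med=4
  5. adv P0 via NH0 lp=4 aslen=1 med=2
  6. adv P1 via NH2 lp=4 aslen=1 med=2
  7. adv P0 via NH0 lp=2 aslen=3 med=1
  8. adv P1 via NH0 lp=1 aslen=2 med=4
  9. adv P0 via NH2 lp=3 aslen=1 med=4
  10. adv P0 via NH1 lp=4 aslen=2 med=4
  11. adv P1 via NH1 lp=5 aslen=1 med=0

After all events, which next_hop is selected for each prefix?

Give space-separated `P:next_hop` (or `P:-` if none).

Op 1: best P0=NH1 P1=-
Op 2: best P0=NH1 P1=NH0
Op 3: best P0=- P1=NH0
Op 4: best P0=- P1=NH0
Op 5: best P0=NH0 P1=NH0
Op 6: best P0=NH0 P1=NH2
Op 7: best P0=NH0 P1=NH2
Op 8: best P0=NH0 P1=NH2
Op 9: best P0=NH2 P1=NH2
Op 10: best P0=NH1 P1=NH2
Op 11: best P0=NH1 P1=NH1

Answer: P0:NH1 P1:NH1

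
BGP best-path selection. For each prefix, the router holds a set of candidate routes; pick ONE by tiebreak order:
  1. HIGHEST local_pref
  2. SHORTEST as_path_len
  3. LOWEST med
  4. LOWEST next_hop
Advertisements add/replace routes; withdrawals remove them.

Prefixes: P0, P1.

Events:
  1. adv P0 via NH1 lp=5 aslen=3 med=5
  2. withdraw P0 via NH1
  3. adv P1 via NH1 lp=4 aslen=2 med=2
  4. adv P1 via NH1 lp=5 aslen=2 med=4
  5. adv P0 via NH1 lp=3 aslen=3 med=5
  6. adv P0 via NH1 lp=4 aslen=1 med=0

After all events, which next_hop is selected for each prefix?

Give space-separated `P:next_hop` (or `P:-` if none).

Answer: P0:NH1 P1:NH1

Derivation:
Op 1: best P0=NH1 P1=-
Op 2: best P0=- P1=-
Op 3: best P0=- P1=NH1
Op 4: best P0=- P1=NH1
Op 5: best P0=NH1 P1=NH1
Op 6: best P0=NH1 P1=NH1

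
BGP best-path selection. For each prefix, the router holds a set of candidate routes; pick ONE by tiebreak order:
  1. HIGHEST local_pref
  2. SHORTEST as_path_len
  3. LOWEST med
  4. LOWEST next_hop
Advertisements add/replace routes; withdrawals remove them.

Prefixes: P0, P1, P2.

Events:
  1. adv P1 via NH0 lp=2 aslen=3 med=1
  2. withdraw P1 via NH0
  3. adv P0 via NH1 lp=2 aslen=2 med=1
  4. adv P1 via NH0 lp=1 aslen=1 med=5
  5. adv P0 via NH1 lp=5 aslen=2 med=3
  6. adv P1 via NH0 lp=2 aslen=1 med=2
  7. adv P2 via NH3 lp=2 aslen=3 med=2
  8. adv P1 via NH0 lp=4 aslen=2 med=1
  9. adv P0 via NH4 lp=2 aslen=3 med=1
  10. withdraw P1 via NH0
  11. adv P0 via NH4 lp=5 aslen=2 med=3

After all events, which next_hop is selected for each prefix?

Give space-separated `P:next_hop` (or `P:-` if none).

Answer: P0:NH1 P1:- P2:NH3

Derivation:
Op 1: best P0=- P1=NH0 P2=-
Op 2: best P0=- P1=- P2=-
Op 3: best P0=NH1 P1=- P2=-
Op 4: best P0=NH1 P1=NH0 P2=-
Op 5: best P0=NH1 P1=NH0 P2=-
Op 6: best P0=NH1 P1=NH0 P2=-
Op 7: best P0=NH1 P1=NH0 P2=NH3
Op 8: best P0=NH1 P1=NH0 P2=NH3
Op 9: best P0=NH1 P1=NH0 P2=NH3
Op 10: best P0=NH1 P1=- P2=NH3
Op 11: best P0=NH1 P1=- P2=NH3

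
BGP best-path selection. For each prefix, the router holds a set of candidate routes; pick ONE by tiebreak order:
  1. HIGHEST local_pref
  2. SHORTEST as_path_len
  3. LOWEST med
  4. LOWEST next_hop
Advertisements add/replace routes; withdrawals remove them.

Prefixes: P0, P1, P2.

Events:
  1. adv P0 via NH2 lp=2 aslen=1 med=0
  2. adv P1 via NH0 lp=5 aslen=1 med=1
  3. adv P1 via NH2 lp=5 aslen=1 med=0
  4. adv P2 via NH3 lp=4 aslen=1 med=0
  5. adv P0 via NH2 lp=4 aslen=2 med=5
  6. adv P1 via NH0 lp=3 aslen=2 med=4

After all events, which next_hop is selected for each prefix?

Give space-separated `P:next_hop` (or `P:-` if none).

Answer: P0:NH2 P1:NH2 P2:NH3

Derivation:
Op 1: best P0=NH2 P1=- P2=-
Op 2: best P0=NH2 P1=NH0 P2=-
Op 3: best P0=NH2 P1=NH2 P2=-
Op 4: best P0=NH2 P1=NH2 P2=NH3
Op 5: best P0=NH2 P1=NH2 P2=NH3
Op 6: best P0=NH2 P1=NH2 P2=NH3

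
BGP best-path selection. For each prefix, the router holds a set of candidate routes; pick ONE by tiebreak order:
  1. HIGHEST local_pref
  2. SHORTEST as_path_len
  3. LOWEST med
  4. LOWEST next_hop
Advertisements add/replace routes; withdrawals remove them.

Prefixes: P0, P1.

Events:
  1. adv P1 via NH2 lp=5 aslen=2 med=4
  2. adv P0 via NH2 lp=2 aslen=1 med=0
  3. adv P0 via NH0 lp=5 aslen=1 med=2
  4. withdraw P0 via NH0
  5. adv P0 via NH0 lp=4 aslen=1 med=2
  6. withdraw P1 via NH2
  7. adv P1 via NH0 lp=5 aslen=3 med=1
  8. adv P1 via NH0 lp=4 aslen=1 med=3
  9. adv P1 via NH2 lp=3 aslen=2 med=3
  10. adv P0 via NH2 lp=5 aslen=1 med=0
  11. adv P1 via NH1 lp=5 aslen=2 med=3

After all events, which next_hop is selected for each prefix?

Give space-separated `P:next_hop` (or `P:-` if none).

Op 1: best P0=- P1=NH2
Op 2: best P0=NH2 P1=NH2
Op 3: best P0=NH0 P1=NH2
Op 4: best P0=NH2 P1=NH2
Op 5: best P0=NH0 P1=NH2
Op 6: best P0=NH0 P1=-
Op 7: best P0=NH0 P1=NH0
Op 8: best P0=NH0 P1=NH0
Op 9: best P0=NH0 P1=NH0
Op 10: best P0=NH2 P1=NH0
Op 11: best P0=NH2 P1=NH1

Answer: P0:NH2 P1:NH1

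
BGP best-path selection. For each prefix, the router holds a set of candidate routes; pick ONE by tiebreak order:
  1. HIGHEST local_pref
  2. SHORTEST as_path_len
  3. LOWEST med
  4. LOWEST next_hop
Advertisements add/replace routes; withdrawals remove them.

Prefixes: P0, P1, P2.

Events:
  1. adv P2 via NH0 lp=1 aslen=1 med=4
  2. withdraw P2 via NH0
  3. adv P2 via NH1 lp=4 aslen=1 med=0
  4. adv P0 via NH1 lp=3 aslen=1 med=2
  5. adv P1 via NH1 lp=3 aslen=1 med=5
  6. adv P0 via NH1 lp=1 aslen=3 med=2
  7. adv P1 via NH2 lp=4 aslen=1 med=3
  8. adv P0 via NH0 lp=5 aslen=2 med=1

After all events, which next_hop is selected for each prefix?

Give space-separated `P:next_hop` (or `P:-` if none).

Answer: P0:NH0 P1:NH2 P2:NH1

Derivation:
Op 1: best P0=- P1=- P2=NH0
Op 2: best P0=- P1=- P2=-
Op 3: best P0=- P1=- P2=NH1
Op 4: best P0=NH1 P1=- P2=NH1
Op 5: best P0=NH1 P1=NH1 P2=NH1
Op 6: best P0=NH1 P1=NH1 P2=NH1
Op 7: best P0=NH1 P1=NH2 P2=NH1
Op 8: best P0=NH0 P1=NH2 P2=NH1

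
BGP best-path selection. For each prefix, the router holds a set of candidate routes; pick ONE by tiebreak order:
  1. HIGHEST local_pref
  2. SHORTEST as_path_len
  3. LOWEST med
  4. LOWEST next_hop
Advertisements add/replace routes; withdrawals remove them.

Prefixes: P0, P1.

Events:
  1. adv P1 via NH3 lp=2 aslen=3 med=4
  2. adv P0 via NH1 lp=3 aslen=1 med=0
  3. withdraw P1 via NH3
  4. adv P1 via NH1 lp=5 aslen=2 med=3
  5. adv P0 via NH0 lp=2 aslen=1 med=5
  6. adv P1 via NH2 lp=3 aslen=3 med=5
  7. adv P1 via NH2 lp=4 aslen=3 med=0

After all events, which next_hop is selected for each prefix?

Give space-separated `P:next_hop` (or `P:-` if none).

Answer: P0:NH1 P1:NH1

Derivation:
Op 1: best P0=- P1=NH3
Op 2: best P0=NH1 P1=NH3
Op 3: best P0=NH1 P1=-
Op 4: best P0=NH1 P1=NH1
Op 5: best P0=NH1 P1=NH1
Op 6: best P0=NH1 P1=NH1
Op 7: best P0=NH1 P1=NH1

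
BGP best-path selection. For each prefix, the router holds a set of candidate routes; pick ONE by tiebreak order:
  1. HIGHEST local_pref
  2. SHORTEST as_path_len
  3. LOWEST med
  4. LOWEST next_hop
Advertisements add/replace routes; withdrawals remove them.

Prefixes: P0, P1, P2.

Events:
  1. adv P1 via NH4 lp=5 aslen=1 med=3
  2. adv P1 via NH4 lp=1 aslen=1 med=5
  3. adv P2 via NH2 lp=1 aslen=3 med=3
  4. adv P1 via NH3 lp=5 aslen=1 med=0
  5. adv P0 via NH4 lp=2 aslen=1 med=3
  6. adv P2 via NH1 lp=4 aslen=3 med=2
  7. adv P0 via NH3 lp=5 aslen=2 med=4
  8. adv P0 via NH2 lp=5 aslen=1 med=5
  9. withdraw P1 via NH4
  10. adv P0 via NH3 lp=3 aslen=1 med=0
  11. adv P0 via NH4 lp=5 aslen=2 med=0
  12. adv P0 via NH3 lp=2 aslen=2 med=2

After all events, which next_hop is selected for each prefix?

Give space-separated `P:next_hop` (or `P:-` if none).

Answer: P0:NH2 P1:NH3 P2:NH1

Derivation:
Op 1: best P0=- P1=NH4 P2=-
Op 2: best P0=- P1=NH4 P2=-
Op 3: best P0=- P1=NH4 P2=NH2
Op 4: best P0=- P1=NH3 P2=NH2
Op 5: best P0=NH4 P1=NH3 P2=NH2
Op 6: best P0=NH4 P1=NH3 P2=NH1
Op 7: best P0=NH3 P1=NH3 P2=NH1
Op 8: best P0=NH2 P1=NH3 P2=NH1
Op 9: best P0=NH2 P1=NH3 P2=NH1
Op 10: best P0=NH2 P1=NH3 P2=NH1
Op 11: best P0=NH2 P1=NH3 P2=NH1
Op 12: best P0=NH2 P1=NH3 P2=NH1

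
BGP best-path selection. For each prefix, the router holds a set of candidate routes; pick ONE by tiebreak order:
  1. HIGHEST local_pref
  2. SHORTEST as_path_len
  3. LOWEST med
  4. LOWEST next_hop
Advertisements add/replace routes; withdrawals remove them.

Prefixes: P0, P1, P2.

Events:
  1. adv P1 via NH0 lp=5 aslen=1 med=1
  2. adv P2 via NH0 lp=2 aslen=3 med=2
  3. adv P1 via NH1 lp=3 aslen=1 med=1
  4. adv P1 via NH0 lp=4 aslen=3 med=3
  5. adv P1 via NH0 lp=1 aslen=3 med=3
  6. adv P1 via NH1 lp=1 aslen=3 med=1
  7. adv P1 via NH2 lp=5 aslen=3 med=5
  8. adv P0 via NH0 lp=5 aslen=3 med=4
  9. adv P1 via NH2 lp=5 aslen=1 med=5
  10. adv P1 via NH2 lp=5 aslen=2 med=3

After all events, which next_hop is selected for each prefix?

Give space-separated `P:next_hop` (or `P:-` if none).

Op 1: best P0=- P1=NH0 P2=-
Op 2: best P0=- P1=NH0 P2=NH0
Op 3: best P0=- P1=NH0 P2=NH0
Op 4: best P0=- P1=NH0 P2=NH0
Op 5: best P0=- P1=NH1 P2=NH0
Op 6: best P0=- P1=NH1 P2=NH0
Op 7: best P0=- P1=NH2 P2=NH0
Op 8: best P0=NH0 P1=NH2 P2=NH0
Op 9: best P0=NH0 P1=NH2 P2=NH0
Op 10: best P0=NH0 P1=NH2 P2=NH0

Answer: P0:NH0 P1:NH2 P2:NH0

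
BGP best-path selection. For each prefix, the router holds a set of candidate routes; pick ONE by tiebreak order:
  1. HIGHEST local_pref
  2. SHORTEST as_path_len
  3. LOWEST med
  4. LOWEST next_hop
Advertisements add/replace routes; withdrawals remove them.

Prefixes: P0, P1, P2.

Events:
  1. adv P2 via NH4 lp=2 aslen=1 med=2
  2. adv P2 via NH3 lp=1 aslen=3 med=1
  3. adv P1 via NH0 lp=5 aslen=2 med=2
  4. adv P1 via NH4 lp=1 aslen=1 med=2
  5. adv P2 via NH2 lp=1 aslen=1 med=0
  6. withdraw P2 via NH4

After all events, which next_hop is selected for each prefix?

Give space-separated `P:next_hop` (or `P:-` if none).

Op 1: best P0=- P1=- P2=NH4
Op 2: best P0=- P1=- P2=NH4
Op 3: best P0=- P1=NH0 P2=NH4
Op 4: best P0=- P1=NH0 P2=NH4
Op 5: best P0=- P1=NH0 P2=NH4
Op 6: best P0=- P1=NH0 P2=NH2

Answer: P0:- P1:NH0 P2:NH2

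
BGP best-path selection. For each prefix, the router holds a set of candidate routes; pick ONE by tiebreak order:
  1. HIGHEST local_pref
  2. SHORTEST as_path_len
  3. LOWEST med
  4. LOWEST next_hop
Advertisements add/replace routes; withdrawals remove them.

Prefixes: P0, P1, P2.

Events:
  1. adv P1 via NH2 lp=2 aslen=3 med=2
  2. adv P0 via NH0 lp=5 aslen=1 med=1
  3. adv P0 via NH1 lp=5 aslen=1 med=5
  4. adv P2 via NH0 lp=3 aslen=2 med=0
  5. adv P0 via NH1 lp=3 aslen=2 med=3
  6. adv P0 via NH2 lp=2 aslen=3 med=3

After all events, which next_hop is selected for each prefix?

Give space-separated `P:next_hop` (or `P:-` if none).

Op 1: best P0=- P1=NH2 P2=-
Op 2: best P0=NH0 P1=NH2 P2=-
Op 3: best P0=NH0 P1=NH2 P2=-
Op 4: best P0=NH0 P1=NH2 P2=NH0
Op 5: best P0=NH0 P1=NH2 P2=NH0
Op 6: best P0=NH0 P1=NH2 P2=NH0

Answer: P0:NH0 P1:NH2 P2:NH0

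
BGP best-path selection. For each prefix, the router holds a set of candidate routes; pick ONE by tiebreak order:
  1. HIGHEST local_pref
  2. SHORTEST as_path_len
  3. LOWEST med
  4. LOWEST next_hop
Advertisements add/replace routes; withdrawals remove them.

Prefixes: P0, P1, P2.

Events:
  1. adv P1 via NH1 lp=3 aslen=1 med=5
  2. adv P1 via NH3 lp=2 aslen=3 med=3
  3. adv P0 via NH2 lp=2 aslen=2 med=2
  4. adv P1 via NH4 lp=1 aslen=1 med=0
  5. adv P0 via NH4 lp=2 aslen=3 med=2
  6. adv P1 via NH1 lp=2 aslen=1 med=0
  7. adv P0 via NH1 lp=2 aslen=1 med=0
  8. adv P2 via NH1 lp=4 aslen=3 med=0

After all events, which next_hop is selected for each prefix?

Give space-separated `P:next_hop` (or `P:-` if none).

Answer: P0:NH1 P1:NH1 P2:NH1

Derivation:
Op 1: best P0=- P1=NH1 P2=-
Op 2: best P0=- P1=NH1 P2=-
Op 3: best P0=NH2 P1=NH1 P2=-
Op 4: best P0=NH2 P1=NH1 P2=-
Op 5: best P0=NH2 P1=NH1 P2=-
Op 6: best P0=NH2 P1=NH1 P2=-
Op 7: best P0=NH1 P1=NH1 P2=-
Op 8: best P0=NH1 P1=NH1 P2=NH1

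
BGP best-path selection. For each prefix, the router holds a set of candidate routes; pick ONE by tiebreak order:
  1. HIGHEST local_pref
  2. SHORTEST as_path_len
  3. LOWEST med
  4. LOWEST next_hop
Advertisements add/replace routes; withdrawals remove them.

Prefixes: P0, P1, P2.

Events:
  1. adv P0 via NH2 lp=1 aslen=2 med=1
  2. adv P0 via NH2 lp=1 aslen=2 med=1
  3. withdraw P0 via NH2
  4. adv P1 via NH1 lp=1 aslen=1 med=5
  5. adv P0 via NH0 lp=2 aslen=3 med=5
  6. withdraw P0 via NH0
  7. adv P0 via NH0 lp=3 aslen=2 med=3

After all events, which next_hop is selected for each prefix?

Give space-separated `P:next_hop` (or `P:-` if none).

Op 1: best P0=NH2 P1=- P2=-
Op 2: best P0=NH2 P1=- P2=-
Op 3: best P0=- P1=- P2=-
Op 4: best P0=- P1=NH1 P2=-
Op 5: best P0=NH0 P1=NH1 P2=-
Op 6: best P0=- P1=NH1 P2=-
Op 7: best P0=NH0 P1=NH1 P2=-

Answer: P0:NH0 P1:NH1 P2:-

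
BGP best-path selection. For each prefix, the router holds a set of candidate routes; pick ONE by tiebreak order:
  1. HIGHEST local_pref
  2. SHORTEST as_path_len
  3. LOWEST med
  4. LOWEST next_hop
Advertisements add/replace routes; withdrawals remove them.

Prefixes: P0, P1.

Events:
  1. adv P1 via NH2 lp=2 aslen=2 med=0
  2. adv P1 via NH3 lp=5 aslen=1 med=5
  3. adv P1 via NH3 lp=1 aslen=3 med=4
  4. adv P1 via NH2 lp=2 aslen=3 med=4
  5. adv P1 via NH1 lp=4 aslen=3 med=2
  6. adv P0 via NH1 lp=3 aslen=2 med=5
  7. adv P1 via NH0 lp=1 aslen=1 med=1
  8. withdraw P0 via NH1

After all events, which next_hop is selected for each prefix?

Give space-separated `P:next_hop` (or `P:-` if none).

Op 1: best P0=- P1=NH2
Op 2: best P0=- P1=NH3
Op 3: best P0=- P1=NH2
Op 4: best P0=- P1=NH2
Op 5: best P0=- P1=NH1
Op 6: best P0=NH1 P1=NH1
Op 7: best P0=NH1 P1=NH1
Op 8: best P0=- P1=NH1

Answer: P0:- P1:NH1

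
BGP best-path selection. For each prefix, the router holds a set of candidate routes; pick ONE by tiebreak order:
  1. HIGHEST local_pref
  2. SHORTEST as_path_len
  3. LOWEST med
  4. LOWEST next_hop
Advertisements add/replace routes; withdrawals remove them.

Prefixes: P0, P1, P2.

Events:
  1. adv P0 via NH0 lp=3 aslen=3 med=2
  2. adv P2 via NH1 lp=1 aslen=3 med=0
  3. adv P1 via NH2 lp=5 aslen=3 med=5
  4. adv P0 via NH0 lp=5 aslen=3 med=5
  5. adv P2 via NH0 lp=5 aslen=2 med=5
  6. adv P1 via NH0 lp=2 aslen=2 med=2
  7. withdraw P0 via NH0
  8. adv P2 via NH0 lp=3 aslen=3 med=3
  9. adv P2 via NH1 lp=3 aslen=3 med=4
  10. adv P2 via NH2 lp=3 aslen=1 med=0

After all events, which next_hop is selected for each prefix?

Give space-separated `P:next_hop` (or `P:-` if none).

Op 1: best P0=NH0 P1=- P2=-
Op 2: best P0=NH0 P1=- P2=NH1
Op 3: best P0=NH0 P1=NH2 P2=NH1
Op 4: best P0=NH0 P1=NH2 P2=NH1
Op 5: best P0=NH0 P1=NH2 P2=NH0
Op 6: best P0=NH0 P1=NH2 P2=NH0
Op 7: best P0=- P1=NH2 P2=NH0
Op 8: best P0=- P1=NH2 P2=NH0
Op 9: best P0=- P1=NH2 P2=NH0
Op 10: best P0=- P1=NH2 P2=NH2

Answer: P0:- P1:NH2 P2:NH2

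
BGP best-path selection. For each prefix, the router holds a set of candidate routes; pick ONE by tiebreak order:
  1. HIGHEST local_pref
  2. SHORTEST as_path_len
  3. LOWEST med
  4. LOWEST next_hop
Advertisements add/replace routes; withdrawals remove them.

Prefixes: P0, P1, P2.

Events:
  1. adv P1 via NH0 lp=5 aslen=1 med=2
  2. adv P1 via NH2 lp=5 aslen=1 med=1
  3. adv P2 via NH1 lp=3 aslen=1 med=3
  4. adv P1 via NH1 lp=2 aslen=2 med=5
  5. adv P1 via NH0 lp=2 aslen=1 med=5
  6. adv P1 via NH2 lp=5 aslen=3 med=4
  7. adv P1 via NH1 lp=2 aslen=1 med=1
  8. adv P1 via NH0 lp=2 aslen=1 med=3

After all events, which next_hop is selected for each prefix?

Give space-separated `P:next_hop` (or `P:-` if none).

Op 1: best P0=- P1=NH0 P2=-
Op 2: best P0=- P1=NH2 P2=-
Op 3: best P0=- P1=NH2 P2=NH1
Op 4: best P0=- P1=NH2 P2=NH1
Op 5: best P0=- P1=NH2 P2=NH1
Op 6: best P0=- P1=NH2 P2=NH1
Op 7: best P0=- P1=NH2 P2=NH1
Op 8: best P0=- P1=NH2 P2=NH1

Answer: P0:- P1:NH2 P2:NH1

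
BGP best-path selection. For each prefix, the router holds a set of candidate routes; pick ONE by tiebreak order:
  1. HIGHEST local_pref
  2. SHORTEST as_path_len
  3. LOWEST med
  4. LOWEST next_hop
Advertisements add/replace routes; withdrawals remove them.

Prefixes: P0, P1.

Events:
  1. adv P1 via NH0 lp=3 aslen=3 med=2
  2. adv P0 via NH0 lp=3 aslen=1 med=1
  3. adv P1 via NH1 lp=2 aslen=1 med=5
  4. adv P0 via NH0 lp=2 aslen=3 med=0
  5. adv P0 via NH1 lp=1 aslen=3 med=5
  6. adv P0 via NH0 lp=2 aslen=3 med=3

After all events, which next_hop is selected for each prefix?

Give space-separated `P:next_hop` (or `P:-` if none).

Answer: P0:NH0 P1:NH0

Derivation:
Op 1: best P0=- P1=NH0
Op 2: best P0=NH0 P1=NH0
Op 3: best P0=NH0 P1=NH0
Op 4: best P0=NH0 P1=NH0
Op 5: best P0=NH0 P1=NH0
Op 6: best P0=NH0 P1=NH0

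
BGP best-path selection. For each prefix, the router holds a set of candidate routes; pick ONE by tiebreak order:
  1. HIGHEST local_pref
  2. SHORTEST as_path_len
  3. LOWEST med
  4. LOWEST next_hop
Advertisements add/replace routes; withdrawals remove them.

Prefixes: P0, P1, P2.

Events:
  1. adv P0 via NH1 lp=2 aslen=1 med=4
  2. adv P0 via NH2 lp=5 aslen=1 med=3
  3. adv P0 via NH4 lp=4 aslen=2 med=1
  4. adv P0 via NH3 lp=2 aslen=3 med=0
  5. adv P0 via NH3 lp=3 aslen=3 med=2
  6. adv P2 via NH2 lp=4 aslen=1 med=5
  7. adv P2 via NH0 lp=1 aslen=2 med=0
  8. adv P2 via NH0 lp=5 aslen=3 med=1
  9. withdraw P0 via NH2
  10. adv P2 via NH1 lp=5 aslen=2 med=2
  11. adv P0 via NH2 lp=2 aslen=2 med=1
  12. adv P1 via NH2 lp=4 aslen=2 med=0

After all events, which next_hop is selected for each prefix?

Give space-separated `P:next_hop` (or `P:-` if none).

Answer: P0:NH4 P1:NH2 P2:NH1

Derivation:
Op 1: best P0=NH1 P1=- P2=-
Op 2: best P0=NH2 P1=- P2=-
Op 3: best P0=NH2 P1=- P2=-
Op 4: best P0=NH2 P1=- P2=-
Op 5: best P0=NH2 P1=- P2=-
Op 6: best P0=NH2 P1=- P2=NH2
Op 7: best P0=NH2 P1=- P2=NH2
Op 8: best P0=NH2 P1=- P2=NH0
Op 9: best P0=NH4 P1=- P2=NH0
Op 10: best P0=NH4 P1=- P2=NH1
Op 11: best P0=NH4 P1=- P2=NH1
Op 12: best P0=NH4 P1=NH2 P2=NH1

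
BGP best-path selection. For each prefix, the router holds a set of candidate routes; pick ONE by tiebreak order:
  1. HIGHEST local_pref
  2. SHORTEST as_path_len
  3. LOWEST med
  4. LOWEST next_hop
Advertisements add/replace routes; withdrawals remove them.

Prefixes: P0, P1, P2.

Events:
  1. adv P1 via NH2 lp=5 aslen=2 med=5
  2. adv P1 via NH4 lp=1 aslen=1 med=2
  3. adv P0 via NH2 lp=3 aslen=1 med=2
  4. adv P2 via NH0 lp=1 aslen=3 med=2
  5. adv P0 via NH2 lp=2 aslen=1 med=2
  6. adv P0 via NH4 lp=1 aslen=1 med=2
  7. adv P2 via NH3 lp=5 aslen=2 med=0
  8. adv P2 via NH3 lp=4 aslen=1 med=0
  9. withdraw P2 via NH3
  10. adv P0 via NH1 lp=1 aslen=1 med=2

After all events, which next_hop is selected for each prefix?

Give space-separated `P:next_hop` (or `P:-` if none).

Op 1: best P0=- P1=NH2 P2=-
Op 2: best P0=- P1=NH2 P2=-
Op 3: best P0=NH2 P1=NH2 P2=-
Op 4: best P0=NH2 P1=NH2 P2=NH0
Op 5: best P0=NH2 P1=NH2 P2=NH0
Op 6: best P0=NH2 P1=NH2 P2=NH0
Op 7: best P0=NH2 P1=NH2 P2=NH3
Op 8: best P0=NH2 P1=NH2 P2=NH3
Op 9: best P0=NH2 P1=NH2 P2=NH0
Op 10: best P0=NH2 P1=NH2 P2=NH0

Answer: P0:NH2 P1:NH2 P2:NH0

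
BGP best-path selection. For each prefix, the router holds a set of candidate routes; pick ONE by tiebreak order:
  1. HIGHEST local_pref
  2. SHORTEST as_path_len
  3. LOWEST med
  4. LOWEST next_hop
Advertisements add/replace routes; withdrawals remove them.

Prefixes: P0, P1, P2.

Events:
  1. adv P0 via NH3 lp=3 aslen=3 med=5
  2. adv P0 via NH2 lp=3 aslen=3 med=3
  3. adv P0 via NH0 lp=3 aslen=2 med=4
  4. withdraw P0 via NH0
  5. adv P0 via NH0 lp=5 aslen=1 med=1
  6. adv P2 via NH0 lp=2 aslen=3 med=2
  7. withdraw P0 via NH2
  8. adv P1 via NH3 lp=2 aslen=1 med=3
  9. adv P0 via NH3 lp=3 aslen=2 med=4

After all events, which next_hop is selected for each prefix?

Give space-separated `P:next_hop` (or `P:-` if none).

Answer: P0:NH0 P1:NH3 P2:NH0

Derivation:
Op 1: best P0=NH3 P1=- P2=-
Op 2: best P0=NH2 P1=- P2=-
Op 3: best P0=NH0 P1=- P2=-
Op 4: best P0=NH2 P1=- P2=-
Op 5: best P0=NH0 P1=- P2=-
Op 6: best P0=NH0 P1=- P2=NH0
Op 7: best P0=NH0 P1=- P2=NH0
Op 8: best P0=NH0 P1=NH3 P2=NH0
Op 9: best P0=NH0 P1=NH3 P2=NH0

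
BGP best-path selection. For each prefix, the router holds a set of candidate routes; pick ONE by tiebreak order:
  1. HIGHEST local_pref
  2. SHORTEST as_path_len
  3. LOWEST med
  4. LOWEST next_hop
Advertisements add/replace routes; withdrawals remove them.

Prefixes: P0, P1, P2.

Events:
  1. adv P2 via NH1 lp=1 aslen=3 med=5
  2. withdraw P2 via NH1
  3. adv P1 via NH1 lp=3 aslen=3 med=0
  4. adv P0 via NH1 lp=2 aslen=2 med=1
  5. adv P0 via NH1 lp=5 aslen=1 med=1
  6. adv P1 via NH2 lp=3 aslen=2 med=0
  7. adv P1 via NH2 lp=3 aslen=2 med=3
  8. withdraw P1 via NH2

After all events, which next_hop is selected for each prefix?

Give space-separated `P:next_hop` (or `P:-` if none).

Answer: P0:NH1 P1:NH1 P2:-

Derivation:
Op 1: best P0=- P1=- P2=NH1
Op 2: best P0=- P1=- P2=-
Op 3: best P0=- P1=NH1 P2=-
Op 4: best P0=NH1 P1=NH1 P2=-
Op 5: best P0=NH1 P1=NH1 P2=-
Op 6: best P0=NH1 P1=NH2 P2=-
Op 7: best P0=NH1 P1=NH2 P2=-
Op 8: best P0=NH1 P1=NH1 P2=-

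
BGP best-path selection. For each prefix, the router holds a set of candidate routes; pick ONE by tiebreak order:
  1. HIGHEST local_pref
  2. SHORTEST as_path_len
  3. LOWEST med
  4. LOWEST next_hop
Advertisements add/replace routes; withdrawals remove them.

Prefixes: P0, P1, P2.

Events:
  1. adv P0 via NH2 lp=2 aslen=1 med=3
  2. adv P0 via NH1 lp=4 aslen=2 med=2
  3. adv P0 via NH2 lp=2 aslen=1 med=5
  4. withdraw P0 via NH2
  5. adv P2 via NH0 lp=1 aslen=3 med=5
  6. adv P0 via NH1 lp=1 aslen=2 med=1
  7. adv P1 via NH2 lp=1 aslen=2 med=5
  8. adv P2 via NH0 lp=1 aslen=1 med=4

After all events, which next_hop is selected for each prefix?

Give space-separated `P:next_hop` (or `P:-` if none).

Answer: P0:NH1 P1:NH2 P2:NH0

Derivation:
Op 1: best P0=NH2 P1=- P2=-
Op 2: best P0=NH1 P1=- P2=-
Op 3: best P0=NH1 P1=- P2=-
Op 4: best P0=NH1 P1=- P2=-
Op 5: best P0=NH1 P1=- P2=NH0
Op 6: best P0=NH1 P1=- P2=NH0
Op 7: best P0=NH1 P1=NH2 P2=NH0
Op 8: best P0=NH1 P1=NH2 P2=NH0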